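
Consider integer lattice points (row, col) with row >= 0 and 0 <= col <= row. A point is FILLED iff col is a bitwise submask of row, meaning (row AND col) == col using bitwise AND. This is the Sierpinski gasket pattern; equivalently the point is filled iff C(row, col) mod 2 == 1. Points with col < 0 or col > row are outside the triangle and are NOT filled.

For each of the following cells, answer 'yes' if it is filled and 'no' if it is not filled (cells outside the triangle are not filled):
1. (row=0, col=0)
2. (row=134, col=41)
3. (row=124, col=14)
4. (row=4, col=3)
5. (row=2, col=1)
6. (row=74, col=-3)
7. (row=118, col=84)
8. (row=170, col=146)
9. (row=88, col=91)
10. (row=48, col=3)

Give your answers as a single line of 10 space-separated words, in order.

Answer: yes no no no no no yes no no no

Derivation:
(0,0): row=0b0, col=0b0, row AND col = 0b0 = 0; 0 == 0 -> filled
(134,41): row=0b10000110, col=0b101001, row AND col = 0b0 = 0; 0 != 41 -> empty
(124,14): row=0b1111100, col=0b1110, row AND col = 0b1100 = 12; 12 != 14 -> empty
(4,3): row=0b100, col=0b11, row AND col = 0b0 = 0; 0 != 3 -> empty
(2,1): row=0b10, col=0b1, row AND col = 0b0 = 0; 0 != 1 -> empty
(74,-3): col outside [0, 74] -> not filled
(118,84): row=0b1110110, col=0b1010100, row AND col = 0b1010100 = 84; 84 == 84 -> filled
(170,146): row=0b10101010, col=0b10010010, row AND col = 0b10000010 = 130; 130 != 146 -> empty
(88,91): col outside [0, 88] -> not filled
(48,3): row=0b110000, col=0b11, row AND col = 0b0 = 0; 0 != 3 -> empty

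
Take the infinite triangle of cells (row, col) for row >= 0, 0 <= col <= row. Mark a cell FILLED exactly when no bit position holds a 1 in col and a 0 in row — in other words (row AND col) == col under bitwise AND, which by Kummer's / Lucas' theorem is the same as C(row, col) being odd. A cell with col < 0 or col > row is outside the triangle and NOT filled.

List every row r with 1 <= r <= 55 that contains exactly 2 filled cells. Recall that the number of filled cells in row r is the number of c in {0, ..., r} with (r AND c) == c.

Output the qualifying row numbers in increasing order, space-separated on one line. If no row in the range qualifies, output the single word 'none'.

Answer: 1 2 4 8 16 32

Derivation:
Row r has 2^popcount(r) filled cells, so we need popcount(r) = log2(2) = 1.
Scan r = 1..55 and keep those with exactly 1 one-bits:
r=1=1 popcount=1 -> KEEP
r=2=10 popcount=1 -> KEEP
r=3=11 popcount=2 -> skip
r=4=100 popcount=1 -> KEEP
r=5=101 popcount=2 -> skip
r=6=110 popcount=2 -> skip
r=7=111 popcount=3 -> skip
r=8=1000 popcount=1 -> KEEP
r=9=1001 popcount=2 -> skip
r=10=1010 popcount=2 -> skip
r=11=1011 popcount=3 -> skip
r=12=1100 popcount=2 -> skip
r=13=1101 popcount=3 -> skip
r=14=1110 popcount=3 -> skip
r=15=1111 popcount=4 -> skip
r=16=10000 popcount=1 -> KEEP
r=17=10001 popcount=2 -> skip
r=18=10010 popcount=2 -> skip
r=19=10011 popcount=3 -> skip
r=20=10100 popcount=2 -> skip
r=21=10101 popcount=3 -> skip
r=22=10110 popcount=3 -> skip
r=23=10111 popcount=4 -> skip
r=24=11000 popcount=2 -> skip
r=25=11001 popcount=3 -> skip
r=26=11010 popcount=3 -> skip
r=27=11011 popcount=4 -> skip
r=28=11100 popcount=3 -> skip
r=29=11101 popcount=4 -> skip
r=30=11110 popcount=4 -> skip
r=31=11111 popcount=5 -> skip
r=32=100000 popcount=1 -> KEEP
r=33=100001 popcount=2 -> skip
r=34=100010 popcount=2 -> skip
r=35=100011 popcount=3 -> skip
r=36=100100 popcount=2 -> skip
r=37=100101 popcount=3 -> skip
r=38=100110 popcount=3 -> skip
r=39=100111 popcount=4 -> skip
r=40=101000 popcount=2 -> skip
r=41=101001 popcount=3 -> skip
r=42=101010 popcount=3 -> skip
r=43=101011 popcount=4 -> skip
r=44=101100 popcount=3 -> skip
r=45=101101 popcount=4 -> skip
r=46=101110 popcount=4 -> skip
r=47=101111 popcount=5 -> skip
r=48=110000 popcount=2 -> skip
r=49=110001 popcount=3 -> skip
r=50=110010 popcount=3 -> skip
r=51=110011 popcount=4 -> skip
r=52=110100 popcount=3 -> skip
r=53=110101 popcount=4 -> skip
r=54=110110 popcount=4 -> skip
r=55=110111 popcount=5 -> skip
Kept rows: 1 2 4 8 16 32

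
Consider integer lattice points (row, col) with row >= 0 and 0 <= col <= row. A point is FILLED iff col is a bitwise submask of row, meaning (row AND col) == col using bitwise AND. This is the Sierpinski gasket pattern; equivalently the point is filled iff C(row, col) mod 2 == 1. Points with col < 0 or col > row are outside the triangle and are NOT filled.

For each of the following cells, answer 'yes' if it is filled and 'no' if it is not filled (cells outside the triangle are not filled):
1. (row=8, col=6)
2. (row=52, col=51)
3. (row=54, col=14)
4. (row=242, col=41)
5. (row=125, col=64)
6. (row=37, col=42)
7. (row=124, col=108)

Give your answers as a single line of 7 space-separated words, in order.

(8,6): row=0b1000, col=0b110, row AND col = 0b0 = 0; 0 != 6 -> empty
(52,51): row=0b110100, col=0b110011, row AND col = 0b110000 = 48; 48 != 51 -> empty
(54,14): row=0b110110, col=0b1110, row AND col = 0b110 = 6; 6 != 14 -> empty
(242,41): row=0b11110010, col=0b101001, row AND col = 0b100000 = 32; 32 != 41 -> empty
(125,64): row=0b1111101, col=0b1000000, row AND col = 0b1000000 = 64; 64 == 64 -> filled
(37,42): col outside [0, 37] -> not filled
(124,108): row=0b1111100, col=0b1101100, row AND col = 0b1101100 = 108; 108 == 108 -> filled

Answer: no no no no yes no yes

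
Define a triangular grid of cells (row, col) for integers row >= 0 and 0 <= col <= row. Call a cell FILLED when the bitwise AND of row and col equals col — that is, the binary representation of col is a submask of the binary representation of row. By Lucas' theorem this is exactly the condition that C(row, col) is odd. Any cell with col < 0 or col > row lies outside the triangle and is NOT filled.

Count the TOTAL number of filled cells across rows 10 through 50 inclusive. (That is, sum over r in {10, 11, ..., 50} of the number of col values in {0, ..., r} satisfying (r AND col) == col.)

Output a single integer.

r10=1010 pc2: +4 =4
r11=1011 pc3: +8 =12
r12=1100 pc2: +4 =16
r13=1101 pc3: +8 =24
r14=1110 pc3: +8 =32
r15=1111 pc4: +16 =48
r16=10000 pc1: +2 =50
r17=10001 pc2: +4 =54
r18=10010 pc2: +4 =58
r19=10011 pc3: +8 =66
r20=10100 pc2: +4 =70
r21=10101 pc3: +8 =78
r22=10110 pc3: +8 =86
r23=10111 pc4: +16 =102
r24=11000 pc2: +4 =106
r25=11001 pc3: +8 =114
r26=11010 pc3: +8 =122
r27=11011 pc4: +16 =138
r28=11100 pc3: +8 =146
r29=11101 pc4: +16 =162
r30=11110 pc4: +16 =178
r31=11111 pc5: +32 =210
r32=100000 pc1: +2 =212
r33=100001 pc2: +4 =216
r34=100010 pc2: +4 =220
r35=100011 pc3: +8 =228
r36=100100 pc2: +4 =232
r37=100101 pc3: +8 =240
r38=100110 pc3: +8 =248
r39=100111 pc4: +16 =264
r40=101000 pc2: +4 =268
r41=101001 pc3: +8 =276
r42=101010 pc3: +8 =284
r43=101011 pc4: +16 =300
r44=101100 pc3: +8 =308
r45=101101 pc4: +16 =324
r46=101110 pc4: +16 =340
r47=101111 pc5: +32 =372
r48=110000 pc2: +4 =376
r49=110001 pc3: +8 =384
r50=110010 pc3: +8 =392

Answer: 392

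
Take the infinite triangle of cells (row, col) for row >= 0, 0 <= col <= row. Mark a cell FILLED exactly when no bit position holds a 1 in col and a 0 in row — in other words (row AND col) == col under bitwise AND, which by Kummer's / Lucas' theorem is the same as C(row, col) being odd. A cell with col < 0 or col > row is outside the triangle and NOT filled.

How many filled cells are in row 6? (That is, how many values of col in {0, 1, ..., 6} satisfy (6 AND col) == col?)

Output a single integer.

6 in binary = 110
popcount(6) = number of 1-bits in 110 = 2
A col c satisfies (6 AND c) == c iff every set bit of c is also set in 6; each of the 2 set bits of 6 can independently be on or off in c.
count = 2^2 = 4

Answer: 4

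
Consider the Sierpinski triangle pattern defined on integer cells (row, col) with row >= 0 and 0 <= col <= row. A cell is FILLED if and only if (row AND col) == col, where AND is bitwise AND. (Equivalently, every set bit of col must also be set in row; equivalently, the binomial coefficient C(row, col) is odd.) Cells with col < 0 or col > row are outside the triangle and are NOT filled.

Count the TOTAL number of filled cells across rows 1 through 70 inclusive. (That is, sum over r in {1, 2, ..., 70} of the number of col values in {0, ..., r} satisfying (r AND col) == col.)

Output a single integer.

r1=1 pc1: +2 =2
r2=10 pc1: +2 =4
r3=11 pc2: +4 =8
r4=100 pc1: +2 =10
r5=101 pc2: +4 =14
r6=110 pc2: +4 =18
r7=111 pc3: +8 =26
r8=1000 pc1: +2 =28
r9=1001 pc2: +4 =32
r10=1010 pc2: +4 =36
r11=1011 pc3: +8 =44
r12=1100 pc2: +4 =48
r13=1101 pc3: +8 =56
r14=1110 pc3: +8 =64
r15=1111 pc4: +16 =80
r16=10000 pc1: +2 =82
r17=10001 pc2: +4 =86
r18=10010 pc2: +4 =90
r19=10011 pc3: +8 =98
r20=10100 pc2: +4 =102
r21=10101 pc3: +8 =110
r22=10110 pc3: +8 =118
r23=10111 pc4: +16 =134
r24=11000 pc2: +4 =138
r25=11001 pc3: +8 =146
r26=11010 pc3: +8 =154
r27=11011 pc4: +16 =170
r28=11100 pc3: +8 =178
r29=11101 pc4: +16 =194
r30=11110 pc4: +16 =210
r31=11111 pc5: +32 =242
r32=100000 pc1: +2 =244
r33=100001 pc2: +4 =248
r34=100010 pc2: +4 =252
r35=100011 pc3: +8 =260
r36=100100 pc2: +4 =264
r37=100101 pc3: +8 =272
r38=100110 pc3: +8 =280
r39=100111 pc4: +16 =296
r40=101000 pc2: +4 =300
r41=101001 pc3: +8 =308
r42=101010 pc3: +8 =316
r43=101011 pc4: +16 =332
r44=101100 pc3: +8 =340
r45=101101 pc4: +16 =356
r46=101110 pc4: +16 =372
r47=101111 pc5: +32 =404
r48=110000 pc2: +4 =408
r49=110001 pc3: +8 =416
r50=110010 pc3: +8 =424
r51=110011 pc4: +16 =440
r52=110100 pc3: +8 =448
r53=110101 pc4: +16 =464
r54=110110 pc4: +16 =480
r55=110111 pc5: +32 =512
r56=111000 pc3: +8 =520
r57=111001 pc4: +16 =536
r58=111010 pc4: +16 =552
r59=111011 pc5: +32 =584
r60=111100 pc4: +16 =600
r61=111101 pc5: +32 =632
r62=111110 pc5: +32 =664
r63=111111 pc6: +64 =728
r64=1000000 pc1: +2 =730
r65=1000001 pc2: +4 =734
r66=1000010 pc2: +4 =738
r67=1000011 pc3: +8 =746
r68=1000100 pc2: +4 =750
r69=1000101 pc3: +8 =758
r70=1000110 pc3: +8 =766

Answer: 766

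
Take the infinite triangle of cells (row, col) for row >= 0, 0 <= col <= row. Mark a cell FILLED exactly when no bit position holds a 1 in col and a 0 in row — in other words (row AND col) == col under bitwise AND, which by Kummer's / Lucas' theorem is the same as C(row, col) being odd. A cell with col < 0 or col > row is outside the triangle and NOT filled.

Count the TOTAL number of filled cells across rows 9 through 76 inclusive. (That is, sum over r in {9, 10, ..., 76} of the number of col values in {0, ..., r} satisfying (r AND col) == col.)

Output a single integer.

Answer: 798

Derivation:
r9=1001 pc2: +4 =4
r10=1010 pc2: +4 =8
r11=1011 pc3: +8 =16
r12=1100 pc2: +4 =20
r13=1101 pc3: +8 =28
r14=1110 pc3: +8 =36
r15=1111 pc4: +16 =52
r16=10000 pc1: +2 =54
r17=10001 pc2: +4 =58
r18=10010 pc2: +4 =62
r19=10011 pc3: +8 =70
r20=10100 pc2: +4 =74
r21=10101 pc3: +8 =82
r22=10110 pc3: +8 =90
r23=10111 pc4: +16 =106
r24=11000 pc2: +4 =110
r25=11001 pc3: +8 =118
r26=11010 pc3: +8 =126
r27=11011 pc4: +16 =142
r28=11100 pc3: +8 =150
r29=11101 pc4: +16 =166
r30=11110 pc4: +16 =182
r31=11111 pc5: +32 =214
r32=100000 pc1: +2 =216
r33=100001 pc2: +4 =220
r34=100010 pc2: +4 =224
r35=100011 pc3: +8 =232
r36=100100 pc2: +4 =236
r37=100101 pc3: +8 =244
r38=100110 pc3: +8 =252
r39=100111 pc4: +16 =268
r40=101000 pc2: +4 =272
r41=101001 pc3: +8 =280
r42=101010 pc3: +8 =288
r43=101011 pc4: +16 =304
r44=101100 pc3: +8 =312
r45=101101 pc4: +16 =328
r46=101110 pc4: +16 =344
r47=101111 pc5: +32 =376
r48=110000 pc2: +4 =380
r49=110001 pc3: +8 =388
r50=110010 pc3: +8 =396
r51=110011 pc4: +16 =412
r52=110100 pc3: +8 =420
r53=110101 pc4: +16 =436
r54=110110 pc4: +16 =452
r55=110111 pc5: +32 =484
r56=111000 pc3: +8 =492
r57=111001 pc4: +16 =508
r58=111010 pc4: +16 =524
r59=111011 pc5: +32 =556
r60=111100 pc4: +16 =572
r61=111101 pc5: +32 =604
r62=111110 pc5: +32 =636
r63=111111 pc6: +64 =700
r64=1000000 pc1: +2 =702
r65=1000001 pc2: +4 =706
r66=1000010 pc2: +4 =710
r67=1000011 pc3: +8 =718
r68=1000100 pc2: +4 =722
r69=1000101 pc3: +8 =730
r70=1000110 pc3: +8 =738
r71=1000111 pc4: +16 =754
r72=1001000 pc2: +4 =758
r73=1001001 pc3: +8 =766
r74=1001010 pc3: +8 =774
r75=1001011 pc4: +16 =790
r76=1001100 pc3: +8 =798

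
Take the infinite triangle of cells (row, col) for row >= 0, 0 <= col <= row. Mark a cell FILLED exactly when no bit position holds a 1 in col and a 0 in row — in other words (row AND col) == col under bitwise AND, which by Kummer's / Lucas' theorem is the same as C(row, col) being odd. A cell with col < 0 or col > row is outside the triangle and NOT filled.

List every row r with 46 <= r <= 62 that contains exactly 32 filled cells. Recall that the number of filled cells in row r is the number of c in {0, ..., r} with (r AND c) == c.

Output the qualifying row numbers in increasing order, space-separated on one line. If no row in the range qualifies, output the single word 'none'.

Answer: 47 55 59 61 62

Derivation:
Row r has 2^popcount(r) filled cells, so we need popcount(r) = log2(32) = 5.
Scan r = 46..62 and keep those with exactly 5 one-bits:
r=46=101110 popcount=4 -> skip
r=47=101111 popcount=5 -> KEEP
r=48=110000 popcount=2 -> skip
r=49=110001 popcount=3 -> skip
r=50=110010 popcount=3 -> skip
r=51=110011 popcount=4 -> skip
r=52=110100 popcount=3 -> skip
r=53=110101 popcount=4 -> skip
r=54=110110 popcount=4 -> skip
r=55=110111 popcount=5 -> KEEP
r=56=111000 popcount=3 -> skip
r=57=111001 popcount=4 -> skip
r=58=111010 popcount=4 -> skip
r=59=111011 popcount=5 -> KEEP
r=60=111100 popcount=4 -> skip
r=61=111101 popcount=5 -> KEEP
r=62=111110 popcount=5 -> KEEP
Kept rows: 47 55 59 61 62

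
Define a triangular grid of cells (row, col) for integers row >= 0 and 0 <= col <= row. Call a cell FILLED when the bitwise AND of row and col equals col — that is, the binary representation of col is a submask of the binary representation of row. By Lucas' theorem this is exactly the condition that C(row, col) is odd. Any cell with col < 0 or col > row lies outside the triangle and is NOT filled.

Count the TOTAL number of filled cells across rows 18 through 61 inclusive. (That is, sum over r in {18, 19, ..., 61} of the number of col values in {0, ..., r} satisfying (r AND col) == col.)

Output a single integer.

Answer: 546

Derivation:
r18=10010 pc2: +4 =4
r19=10011 pc3: +8 =12
r20=10100 pc2: +4 =16
r21=10101 pc3: +8 =24
r22=10110 pc3: +8 =32
r23=10111 pc4: +16 =48
r24=11000 pc2: +4 =52
r25=11001 pc3: +8 =60
r26=11010 pc3: +8 =68
r27=11011 pc4: +16 =84
r28=11100 pc3: +8 =92
r29=11101 pc4: +16 =108
r30=11110 pc4: +16 =124
r31=11111 pc5: +32 =156
r32=100000 pc1: +2 =158
r33=100001 pc2: +4 =162
r34=100010 pc2: +4 =166
r35=100011 pc3: +8 =174
r36=100100 pc2: +4 =178
r37=100101 pc3: +8 =186
r38=100110 pc3: +8 =194
r39=100111 pc4: +16 =210
r40=101000 pc2: +4 =214
r41=101001 pc3: +8 =222
r42=101010 pc3: +8 =230
r43=101011 pc4: +16 =246
r44=101100 pc3: +8 =254
r45=101101 pc4: +16 =270
r46=101110 pc4: +16 =286
r47=101111 pc5: +32 =318
r48=110000 pc2: +4 =322
r49=110001 pc3: +8 =330
r50=110010 pc3: +8 =338
r51=110011 pc4: +16 =354
r52=110100 pc3: +8 =362
r53=110101 pc4: +16 =378
r54=110110 pc4: +16 =394
r55=110111 pc5: +32 =426
r56=111000 pc3: +8 =434
r57=111001 pc4: +16 =450
r58=111010 pc4: +16 =466
r59=111011 pc5: +32 =498
r60=111100 pc4: +16 =514
r61=111101 pc5: +32 =546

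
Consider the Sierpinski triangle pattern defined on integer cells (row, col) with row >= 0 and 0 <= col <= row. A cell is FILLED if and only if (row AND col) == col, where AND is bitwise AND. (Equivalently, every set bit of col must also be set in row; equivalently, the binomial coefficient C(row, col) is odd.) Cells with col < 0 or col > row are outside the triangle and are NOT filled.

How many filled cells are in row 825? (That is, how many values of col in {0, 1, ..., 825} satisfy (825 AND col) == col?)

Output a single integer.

825 in binary = 1100111001
popcount(825) = number of 1-bits in 1100111001 = 6
A col c satisfies (825 AND c) == c iff every set bit of c is also set in 825; each of the 6 set bits of 825 can independently be on or off in c.
count = 2^6 = 64

Answer: 64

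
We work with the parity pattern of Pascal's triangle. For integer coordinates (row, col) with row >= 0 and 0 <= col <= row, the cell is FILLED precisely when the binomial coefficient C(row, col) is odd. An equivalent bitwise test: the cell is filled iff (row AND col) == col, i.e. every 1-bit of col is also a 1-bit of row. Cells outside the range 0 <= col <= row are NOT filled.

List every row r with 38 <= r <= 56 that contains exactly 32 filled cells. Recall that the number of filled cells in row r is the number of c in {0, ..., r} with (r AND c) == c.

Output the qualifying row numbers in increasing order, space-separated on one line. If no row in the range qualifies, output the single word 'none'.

Row r has 2^popcount(r) filled cells, so we need popcount(r) = log2(32) = 5.
Scan r = 38..56 and keep those with exactly 5 one-bits:
r=38=100110 popcount=3 -> skip
r=39=100111 popcount=4 -> skip
r=40=101000 popcount=2 -> skip
r=41=101001 popcount=3 -> skip
r=42=101010 popcount=3 -> skip
r=43=101011 popcount=4 -> skip
r=44=101100 popcount=3 -> skip
r=45=101101 popcount=4 -> skip
r=46=101110 popcount=4 -> skip
r=47=101111 popcount=5 -> KEEP
r=48=110000 popcount=2 -> skip
r=49=110001 popcount=3 -> skip
r=50=110010 popcount=3 -> skip
r=51=110011 popcount=4 -> skip
r=52=110100 popcount=3 -> skip
r=53=110101 popcount=4 -> skip
r=54=110110 popcount=4 -> skip
r=55=110111 popcount=5 -> KEEP
r=56=111000 popcount=3 -> skip
Kept rows: 47 55

Answer: 47 55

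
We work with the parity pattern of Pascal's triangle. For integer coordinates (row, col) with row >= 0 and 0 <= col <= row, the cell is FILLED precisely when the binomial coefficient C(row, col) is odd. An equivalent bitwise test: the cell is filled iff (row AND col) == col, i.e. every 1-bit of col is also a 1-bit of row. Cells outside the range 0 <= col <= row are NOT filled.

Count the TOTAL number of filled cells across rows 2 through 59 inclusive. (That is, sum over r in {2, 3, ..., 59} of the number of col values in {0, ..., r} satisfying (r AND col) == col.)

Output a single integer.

Answer: 582

Derivation:
r2=10 pc1: +2 =2
r3=11 pc2: +4 =6
r4=100 pc1: +2 =8
r5=101 pc2: +4 =12
r6=110 pc2: +4 =16
r7=111 pc3: +8 =24
r8=1000 pc1: +2 =26
r9=1001 pc2: +4 =30
r10=1010 pc2: +4 =34
r11=1011 pc3: +8 =42
r12=1100 pc2: +4 =46
r13=1101 pc3: +8 =54
r14=1110 pc3: +8 =62
r15=1111 pc4: +16 =78
r16=10000 pc1: +2 =80
r17=10001 pc2: +4 =84
r18=10010 pc2: +4 =88
r19=10011 pc3: +8 =96
r20=10100 pc2: +4 =100
r21=10101 pc3: +8 =108
r22=10110 pc3: +8 =116
r23=10111 pc4: +16 =132
r24=11000 pc2: +4 =136
r25=11001 pc3: +8 =144
r26=11010 pc3: +8 =152
r27=11011 pc4: +16 =168
r28=11100 pc3: +8 =176
r29=11101 pc4: +16 =192
r30=11110 pc4: +16 =208
r31=11111 pc5: +32 =240
r32=100000 pc1: +2 =242
r33=100001 pc2: +4 =246
r34=100010 pc2: +4 =250
r35=100011 pc3: +8 =258
r36=100100 pc2: +4 =262
r37=100101 pc3: +8 =270
r38=100110 pc3: +8 =278
r39=100111 pc4: +16 =294
r40=101000 pc2: +4 =298
r41=101001 pc3: +8 =306
r42=101010 pc3: +8 =314
r43=101011 pc4: +16 =330
r44=101100 pc3: +8 =338
r45=101101 pc4: +16 =354
r46=101110 pc4: +16 =370
r47=101111 pc5: +32 =402
r48=110000 pc2: +4 =406
r49=110001 pc3: +8 =414
r50=110010 pc3: +8 =422
r51=110011 pc4: +16 =438
r52=110100 pc3: +8 =446
r53=110101 pc4: +16 =462
r54=110110 pc4: +16 =478
r55=110111 pc5: +32 =510
r56=111000 pc3: +8 =518
r57=111001 pc4: +16 =534
r58=111010 pc4: +16 =550
r59=111011 pc5: +32 =582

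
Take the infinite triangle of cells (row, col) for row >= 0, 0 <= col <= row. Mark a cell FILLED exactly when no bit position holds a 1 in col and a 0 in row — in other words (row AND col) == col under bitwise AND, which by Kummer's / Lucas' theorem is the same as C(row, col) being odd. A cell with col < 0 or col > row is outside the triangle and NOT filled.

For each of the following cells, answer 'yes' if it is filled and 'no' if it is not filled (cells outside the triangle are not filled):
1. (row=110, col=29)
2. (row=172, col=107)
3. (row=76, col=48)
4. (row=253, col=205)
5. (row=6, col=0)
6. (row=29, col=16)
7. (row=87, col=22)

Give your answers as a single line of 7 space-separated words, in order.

(110,29): row=0b1101110, col=0b11101, row AND col = 0b1100 = 12; 12 != 29 -> empty
(172,107): row=0b10101100, col=0b1101011, row AND col = 0b101000 = 40; 40 != 107 -> empty
(76,48): row=0b1001100, col=0b110000, row AND col = 0b0 = 0; 0 != 48 -> empty
(253,205): row=0b11111101, col=0b11001101, row AND col = 0b11001101 = 205; 205 == 205 -> filled
(6,0): row=0b110, col=0b0, row AND col = 0b0 = 0; 0 == 0 -> filled
(29,16): row=0b11101, col=0b10000, row AND col = 0b10000 = 16; 16 == 16 -> filled
(87,22): row=0b1010111, col=0b10110, row AND col = 0b10110 = 22; 22 == 22 -> filled

Answer: no no no yes yes yes yes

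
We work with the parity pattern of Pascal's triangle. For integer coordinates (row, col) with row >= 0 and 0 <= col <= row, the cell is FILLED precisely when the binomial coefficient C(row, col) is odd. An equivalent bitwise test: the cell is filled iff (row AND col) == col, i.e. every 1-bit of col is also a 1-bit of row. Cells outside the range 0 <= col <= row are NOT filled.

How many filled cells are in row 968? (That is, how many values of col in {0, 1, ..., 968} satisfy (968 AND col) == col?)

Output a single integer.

Answer: 32

Derivation:
968 in binary = 1111001000
popcount(968) = number of 1-bits in 1111001000 = 5
A col c satisfies (968 AND c) == c iff every set bit of c is also set in 968; each of the 5 set bits of 968 can independently be on or off in c.
count = 2^5 = 32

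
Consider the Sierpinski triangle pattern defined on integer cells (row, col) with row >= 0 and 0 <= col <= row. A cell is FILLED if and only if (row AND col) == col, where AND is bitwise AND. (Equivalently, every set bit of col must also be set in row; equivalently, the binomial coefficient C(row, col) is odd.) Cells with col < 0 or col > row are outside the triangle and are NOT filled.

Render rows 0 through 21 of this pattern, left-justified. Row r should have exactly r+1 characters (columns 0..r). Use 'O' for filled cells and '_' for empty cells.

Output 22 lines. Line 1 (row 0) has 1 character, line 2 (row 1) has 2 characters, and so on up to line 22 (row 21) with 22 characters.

Answer: O
OO
O_O
OOOO
O___O
OO__OO
O_O_O_O
OOOOOOOO
O_______O
OO______OO
O_O_____O_O
OOOO____OOOO
O___O___O___O
OO__OO__OO__OO
O_O_O_O_O_O_O_O
OOOOOOOOOOOOOOOO
O_______________O
OO______________OO
O_O_____________O_O
OOOO____________OOOO
O___O___________O___O
OO__OO__________OO__OO

Derivation:
r0=0: O
r1=1: OO
r2=10: O_O
r3=11: OOOO
r4=100: O___O
r5=101: OO__OO
r6=110: O_O_O_O
r7=111: OOOOOOOO
r8=1000: O_______O
r9=1001: OO______OO
r10=1010: O_O_____O_O
r11=1011: OOOO____OOOO
r12=1100: O___O___O___O
r13=1101: OO__OO__OO__OO
r14=1110: O_O_O_O_O_O_O_O
r15=1111: OOOOOOOOOOOOOOOO
r16=10000: O_______________O
r17=10001: OO______________OO
r18=10010: O_O_____________O_O
r19=10011: OOOO____________OOOO
r20=10100: O___O___________O___O
r21=10101: OO__OO__________OO__OO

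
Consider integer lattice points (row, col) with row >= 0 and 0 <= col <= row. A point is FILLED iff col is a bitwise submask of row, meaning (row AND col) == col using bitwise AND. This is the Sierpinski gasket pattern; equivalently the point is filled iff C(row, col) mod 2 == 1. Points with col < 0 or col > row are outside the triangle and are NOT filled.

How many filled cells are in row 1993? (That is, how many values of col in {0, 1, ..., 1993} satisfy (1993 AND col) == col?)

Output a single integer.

1993 in binary = 11111001001
popcount(1993) = number of 1-bits in 11111001001 = 7
A col c satisfies (1993 AND c) == c iff every set bit of c is also set in 1993; each of the 7 set bits of 1993 can independently be on or off in c.
count = 2^7 = 128

Answer: 128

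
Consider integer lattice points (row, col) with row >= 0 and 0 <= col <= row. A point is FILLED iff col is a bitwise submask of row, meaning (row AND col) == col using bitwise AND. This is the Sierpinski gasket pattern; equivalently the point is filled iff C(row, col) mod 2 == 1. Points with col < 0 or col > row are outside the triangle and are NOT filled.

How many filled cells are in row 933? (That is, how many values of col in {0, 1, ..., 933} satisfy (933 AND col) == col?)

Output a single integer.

Answer: 64

Derivation:
933 in binary = 1110100101
popcount(933) = number of 1-bits in 1110100101 = 6
A col c satisfies (933 AND c) == c iff every set bit of c is also set in 933; each of the 6 set bits of 933 can independently be on or off in c.
count = 2^6 = 64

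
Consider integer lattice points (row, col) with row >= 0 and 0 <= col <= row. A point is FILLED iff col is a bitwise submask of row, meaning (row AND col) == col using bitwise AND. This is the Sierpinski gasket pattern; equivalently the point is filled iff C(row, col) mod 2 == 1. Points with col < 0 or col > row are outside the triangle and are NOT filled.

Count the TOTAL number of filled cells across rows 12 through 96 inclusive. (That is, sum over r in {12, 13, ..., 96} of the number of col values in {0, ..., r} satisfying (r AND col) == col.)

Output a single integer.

r12=1100 pc2: +4 =4
r13=1101 pc3: +8 =12
r14=1110 pc3: +8 =20
r15=1111 pc4: +16 =36
r16=10000 pc1: +2 =38
r17=10001 pc2: +4 =42
r18=10010 pc2: +4 =46
r19=10011 pc3: +8 =54
r20=10100 pc2: +4 =58
r21=10101 pc3: +8 =66
r22=10110 pc3: +8 =74
r23=10111 pc4: +16 =90
r24=11000 pc2: +4 =94
r25=11001 pc3: +8 =102
r26=11010 pc3: +8 =110
r27=11011 pc4: +16 =126
r28=11100 pc3: +8 =134
r29=11101 pc4: +16 =150
r30=11110 pc4: +16 =166
r31=11111 pc5: +32 =198
r32=100000 pc1: +2 =200
r33=100001 pc2: +4 =204
r34=100010 pc2: +4 =208
r35=100011 pc3: +8 =216
r36=100100 pc2: +4 =220
r37=100101 pc3: +8 =228
r38=100110 pc3: +8 =236
r39=100111 pc4: +16 =252
r40=101000 pc2: +4 =256
r41=101001 pc3: +8 =264
r42=101010 pc3: +8 =272
r43=101011 pc4: +16 =288
r44=101100 pc3: +8 =296
r45=101101 pc4: +16 =312
r46=101110 pc4: +16 =328
r47=101111 pc5: +32 =360
r48=110000 pc2: +4 =364
r49=110001 pc3: +8 =372
r50=110010 pc3: +8 =380
r51=110011 pc4: +16 =396
r52=110100 pc3: +8 =404
r53=110101 pc4: +16 =420
r54=110110 pc4: +16 =436
r55=110111 pc5: +32 =468
r56=111000 pc3: +8 =476
r57=111001 pc4: +16 =492
r58=111010 pc4: +16 =508
r59=111011 pc5: +32 =540
r60=111100 pc4: +16 =556
r61=111101 pc5: +32 =588
r62=111110 pc5: +32 =620
r63=111111 pc6: +64 =684
r64=1000000 pc1: +2 =686
r65=1000001 pc2: +4 =690
r66=1000010 pc2: +4 =694
r67=1000011 pc3: +8 =702
r68=1000100 pc2: +4 =706
r69=1000101 pc3: +8 =714
r70=1000110 pc3: +8 =722
r71=1000111 pc4: +16 =738
r72=1001000 pc2: +4 =742
r73=1001001 pc3: +8 =750
r74=1001010 pc3: +8 =758
r75=1001011 pc4: +16 =774
r76=1001100 pc3: +8 =782
r77=1001101 pc4: +16 =798
r78=1001110 pc4: +16 =814
r79=1001111 pc5: +32 =846
r80=1010000 pc2: +4 =850
r81=1010001 pc3: +8 =858
r82=1010010 pc3: +8 =866
r83=1010011 pc4: +16 =882
r84=1010100 pc3: +8 =890
r85=1010101 pc4: +16 =906
r86=1010110 pc4: +16 =922
r87=1010111 pc5: +32 =954
r88=1011000 pc3: +8 =962
r89=1011001 pc4: +16 =978
r90=1011010 pc4: +16 =994
r91=1011011 pc5: +32 =1026
r92=1011100 pc4: +16 =1042
r93=1011101 pc5: +32 =1074
r94=1011110 pc5: +32 =1106
r95=1011111 pc6: +64 =1170
r96=1100000 pc2: +4 =1174

Answer: 1174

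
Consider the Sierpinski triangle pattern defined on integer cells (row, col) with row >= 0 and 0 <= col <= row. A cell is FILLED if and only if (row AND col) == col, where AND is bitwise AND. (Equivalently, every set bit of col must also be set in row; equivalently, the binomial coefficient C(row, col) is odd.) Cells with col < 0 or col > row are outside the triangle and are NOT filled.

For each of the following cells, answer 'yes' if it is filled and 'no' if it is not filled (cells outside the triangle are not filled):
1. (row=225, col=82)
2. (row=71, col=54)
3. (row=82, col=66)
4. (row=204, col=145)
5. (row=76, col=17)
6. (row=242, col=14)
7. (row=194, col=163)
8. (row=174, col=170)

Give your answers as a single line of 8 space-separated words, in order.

Answer: no no yes no no no no yes

Derivation:
(225,82): row=0b11100001, col=0b1010010, row AND col = 0b1000000 = 64; 64 != 82 -> empty
(71,54): row=0b1000111, col=0b110110, row AND col = 0b110 = 6; 6 != 54 -> empty
(82,66): row=0b1010010, col=0b1000010, row AND col = 0b1000010 = 66; 66 == 66 -> filled
(204,145): row=0b11001100, col=0b10010001, row AND col = 0b10000000 = 128; 128 != 145 -> empty
(76,17): row=0b1001100, col=0b10001, row AND col = 0b0 = 0; 0 != 17 -> empty
(242,14): row=0b11110010, col=0b1110, row AND col = 0b10 = 2; 2 != 14 -> empty
(194,163): row=0b11000010, col=0b10100011, row AND col = 0b10000010 = 130; 130 != 163 -> empty
(174,170): row=0b10101110, col=0b10101010, row AND col = 0b10101010 = 170; 170 == 170 -> filled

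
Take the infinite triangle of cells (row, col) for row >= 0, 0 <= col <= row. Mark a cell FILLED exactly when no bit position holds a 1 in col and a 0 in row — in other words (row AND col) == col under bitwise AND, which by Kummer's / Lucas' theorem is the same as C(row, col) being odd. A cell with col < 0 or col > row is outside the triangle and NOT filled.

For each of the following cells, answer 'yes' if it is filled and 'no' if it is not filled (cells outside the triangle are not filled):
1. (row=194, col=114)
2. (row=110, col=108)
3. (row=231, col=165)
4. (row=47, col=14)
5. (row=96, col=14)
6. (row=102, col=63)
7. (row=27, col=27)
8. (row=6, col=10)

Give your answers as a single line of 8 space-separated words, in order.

Answer: no yes yes yes no no yes no

Derivation:
(194,114): row=0b11000010, col=0b1110010, row AND col = 0b1000010 = 66; 66 != 114 -> empty
(110,108): row=0b1101110, col=0b1101100, row AND col = 0b1101100 = 108; 108 == 108 -> filled
(231,165): row=0b11100111, col=0b10100101, row AND col = 0b10100101 = 165; 165 == 165 -> filled
(47,14): row=0b101111, col=0b1110, row AND col = 0b1110 = 14; 14 == 14 -> filled
(96,14): row=0b1100000, col=0b1110, row AND col = 0b0 = 0; 0 != 14 -> empty
(102,63): row=0b1100110, col=0b111111, row AND col = 0b100110 = 38; 38 != 63 -> empty
(27,27): row=0b11011, col=0b11011, row AND col = 0b11011 = 27; 27 == 27 -> filled
(6,10): col outside [0, 6] -> not filled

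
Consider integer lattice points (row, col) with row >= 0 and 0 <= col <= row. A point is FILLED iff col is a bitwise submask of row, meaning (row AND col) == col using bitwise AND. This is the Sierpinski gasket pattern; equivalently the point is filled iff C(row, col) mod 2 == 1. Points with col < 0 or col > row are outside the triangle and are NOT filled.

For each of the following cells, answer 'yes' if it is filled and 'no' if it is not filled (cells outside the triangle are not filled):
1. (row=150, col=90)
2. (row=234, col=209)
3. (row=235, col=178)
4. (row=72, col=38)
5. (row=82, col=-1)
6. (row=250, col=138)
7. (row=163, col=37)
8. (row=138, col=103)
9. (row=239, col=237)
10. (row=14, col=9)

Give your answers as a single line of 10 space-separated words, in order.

(150,90): row=0b10010110, col=0b1011010, row AND col = 0b10010 = 18; 18 != 90 -> empty
(234,209): row=0b11101010, col=0b11010001, row AND col = 0b11000000 = 192; 192 != 209 -> empty
(235,178): row=0b11101011, col=0b10110010, row AND col = 0b10100010 = 162; 162 != 178 -> empty
(72,38): row=0b1001000, col=0b100110, row AND col = 0b0 = 0; 0 != 38 -> empty
(82,-1): col outside [0, 82] -> not filled
(250,138): row=0b11111010, col=0b10001010, row AND col = 0b10001010 = 138; 138 == 138 -> filled
(163,37): row=0b10100011, col=0b100101, row AND col = 0b100001 = 33; 33 != 37 -> empty
(138,103): row=0b10001010, col=0b1100111, row AND col = 0b10 = 2; 2 != 103 -> empty
(239,237): row=0b11101111, col=0b11101101, row AND col = 0b11101101 = 237; 237 == 237 -> filled
(14,9): row=0b1110, col=0b1001, row AND col = 0b1000 = 8; 8 != 9 -> empty

Answer: no no no no no yes no no yes no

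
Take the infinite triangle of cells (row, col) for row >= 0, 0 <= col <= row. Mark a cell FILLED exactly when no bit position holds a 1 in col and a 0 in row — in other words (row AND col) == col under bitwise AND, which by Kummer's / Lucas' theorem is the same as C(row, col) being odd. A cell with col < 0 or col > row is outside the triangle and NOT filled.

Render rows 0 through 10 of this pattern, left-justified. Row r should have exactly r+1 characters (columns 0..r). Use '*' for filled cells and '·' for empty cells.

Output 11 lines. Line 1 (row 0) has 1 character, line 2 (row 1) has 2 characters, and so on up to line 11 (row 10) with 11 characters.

Answer: *
**
*·*
****
*···*
**··**
*·*·*·*
********
*·······*
**······**
*·*·····*·*

Derivation:
r0=0: *
r1=1: **
r2=10: *·*
r3=11: ****
r4=100: *···*
r5=101: **··**
r6=110: *·*·*·*
r7=111: ********
r8=1000: *·······*
r9=1001: **······**
r10=1010: *·*·····*·*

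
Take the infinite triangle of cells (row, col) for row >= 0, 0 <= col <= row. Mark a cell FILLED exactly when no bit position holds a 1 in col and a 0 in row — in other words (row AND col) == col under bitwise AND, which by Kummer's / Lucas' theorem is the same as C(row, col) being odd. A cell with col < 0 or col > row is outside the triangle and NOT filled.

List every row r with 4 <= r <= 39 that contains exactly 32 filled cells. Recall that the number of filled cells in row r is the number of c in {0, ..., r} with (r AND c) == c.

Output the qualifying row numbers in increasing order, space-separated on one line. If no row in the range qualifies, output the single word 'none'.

Row r has 2^popcount(r) filled cells, so we need popcount(r) = log2(32) = 5.
Scan r = 4..39 and keep those with exactly 5 one-bits:
r=4=100 popcount=1 -> skip
r=5=101 popcount=2 -> skip
r=6=110 popcount=2 -> skip
r=7=111 popcount=3 -> skip
r=8=1000 popcount=1 -> skip
r=9=1001 popcount=2 -> skip
r=10=1010 popcount=2 -> skip
r=11=1011 popcount=3 -> skip
r=12=1100 popcount=2 -> skip
r=13=1101 popcount=3 -> skip
r=14=1110 popcount=3 -> skip
r=15=1111 popcount=4 -> skip
r=16=10000 popcount=1 -> skip
r=17=10001 popcount=2 -> skip
r=18=10010 popcount=2 -> skip
r=19=10011 popcount=3 -> skip
r=20=10100 popcount=2 -> skip
r=21=10101 popcount=3 -> skip
r=22=10110 popcount=3 -> skip
r=23=10111 popcount=4 -> skip
r=24=11000 popcount=2 -> skip
r=25=11001 popcount=3 -> skip
r=26=11010 popcount=3 -> skip
r=27=11011 popcount=4 -> skip
r=28=11100 popcount=3 -> skip
r=29=11101 popcount=4 -> skip
r=30=11110 popcount=4 -> skip
r=31=11111 popcount=5 -> KEEP
r=32=100000 popcount=1 -> skip
r=33=100001 popcount=2 -> skip
r=34=100010 popcount=2 -> skip
r=35=100011 popcount=3 -> skip
r=36=100100 popcount=2 -> skip
r=37=100101 popcount=3 -> skip
r=38=100110 popcount=3 -> skip
r=39=100111 popcount=4 -> skip
Kept rows: 31

Answer: 31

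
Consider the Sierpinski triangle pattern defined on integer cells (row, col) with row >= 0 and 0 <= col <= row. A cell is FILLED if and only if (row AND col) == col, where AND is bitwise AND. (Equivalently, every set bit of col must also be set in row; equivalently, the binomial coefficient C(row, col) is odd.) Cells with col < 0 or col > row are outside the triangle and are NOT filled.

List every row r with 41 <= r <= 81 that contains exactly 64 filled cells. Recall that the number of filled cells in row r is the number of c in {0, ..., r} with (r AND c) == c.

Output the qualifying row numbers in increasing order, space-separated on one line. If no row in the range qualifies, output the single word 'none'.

Row r has 2^popcount(r) filled cells, so we need popcount(r) = log2(64) = 6.
Scan r = 41..81 and keep those with exactly 6 one-bits:
r=41=101001 popcount=3 -> skip
r=42=101010 popcount=3 -> skip
r=43=101011 popcount=4 -> skip
r=44=101100 popcount=3 -> skip
r=45=101101 popcount=4 -> skip
r=46=101110 popcount=4 -> skip
r=47=101111 popcount=5 -> skip
r=48=110000 popcount=2 -> skip
r=49=110001 popcount=3 -> skip
r=50=110010 popcount=3 -> skip
r=51=110011 popcount=4 -> skip
r=52=110100 popcount=3 -> skip
r=53=110101 popcount=4 -> skip
r=54=110110 popcount=4 -> skip
r=55=110111 popcount=5 -> skip
r=56=111000 popcount=3 -> skip
r=57=111001 popcount=4 -> skip
r=58=111010 popcount=4 -> skip
r=59=111011 popcount=5 -> skip
r=60=111100 popcount=4 -> skip
r=61=111101 popcount=5 -> skip
r=62=111110 popcount=5 -> skip
r=63=111111 popcount=6 -> KEEP
r=64=1000000 popcount=1 -> skip
r=65=1000001 popcount=2 -> skip
r=66=1000010 popcount=2 -> skip
r=67=1000011 popcount=3 -> skip
r=68=1000100 popcount=2 -> skip
r=69=1000101 popcount=3 -> skip
r=70=1000110 popcount=3 -> skip
r=71=1000111 popcount=4 -> skip
r=72=1001000 popcount=2 -> skip
r=73=1001001 popcount=3 -> skip
r=74=1001010 popcount=3 -> skip
r=75=1001011 popcount=4 -> skip
r=76=1001100 popcount=3 -> skip
r=77=1001101 popcount=4 -> skip
r=78=1001110 popcount=4 -> skip
r=79=1001111 popcount=5 -> skip
r=80=1010000 popcount=2 -> skip
r=81=1010001 popcount=3 -> skip
Kept rows: 63

Answer: 63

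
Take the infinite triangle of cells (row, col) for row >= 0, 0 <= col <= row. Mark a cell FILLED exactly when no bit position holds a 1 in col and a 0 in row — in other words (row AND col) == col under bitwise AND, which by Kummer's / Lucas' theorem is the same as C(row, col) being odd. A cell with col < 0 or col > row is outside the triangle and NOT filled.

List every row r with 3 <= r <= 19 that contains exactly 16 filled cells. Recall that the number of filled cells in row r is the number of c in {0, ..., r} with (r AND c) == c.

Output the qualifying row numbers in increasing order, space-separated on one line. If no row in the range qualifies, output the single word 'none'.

Row r has 2^popcount(r) filled cells, so we need popcount(r) = log2(16) = 4.
Scan r = 3..19 and keep those with exactly 4 one-bits:
r=3=11 popcount=2 -> skip
r=4=100 popcount=1 -> skip
r=5=101 popcount=2 -> skip
r=6=110 popcount=2 -> skip
r=7=111 popcount=3 -> skip
r=8=1000 popcount=1 -> skip
r=9=1001 popcount=2 -> skip
r=10=1010 popcount=2 -> skip
r=11=1011 popcount=3 -> skip
r=12=1100 popcount=2 -> skip
r=13=1101 popcount=3 -> skip
r=14=1110 popcount=3 -> skip
r=15=1111 popcount=4 -> KEEP
r=16=10000 popcount=1 -> skip
r=17=10001 popcount=2 -> skip
r=18=10010 popcount=2 -> skip
r=19=10011 popcount=3 -> skip
Kept rows: 15

Answer: 15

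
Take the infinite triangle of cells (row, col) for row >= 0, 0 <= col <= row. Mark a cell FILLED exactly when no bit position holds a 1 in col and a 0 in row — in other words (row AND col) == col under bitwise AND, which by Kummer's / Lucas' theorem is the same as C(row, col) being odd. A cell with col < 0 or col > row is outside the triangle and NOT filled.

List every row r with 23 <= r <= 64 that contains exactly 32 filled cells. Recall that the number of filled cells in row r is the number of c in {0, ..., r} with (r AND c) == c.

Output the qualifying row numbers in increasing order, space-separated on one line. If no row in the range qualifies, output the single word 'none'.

Answer: 31 47 55 59 61 62

Derivation:
Row r has 2^popcount(r) filled cells, so we need popcount(r) = log2(32) = 5.
Scan r = 23..64 and keep those with exactly 5 one-bits:
r=23=10111 popcount=4 -> skip
r=24=11000 popcount=2 -> skip
r=25=11001 popcount=3 -> skip
r=26=11010 popcount=3 -> skip
r=27=11011 popcount=4 -> skip
r=28=11100 popcount=3 -> skip
r=29=11101 popcount=4 -> skip
r=30=11110 popcount=4 -> skip
r=31=11111 popcount=5 -> KEEP
r=32=100000 popcount=1 -> skip
r=33=100001 popcount=2 -> skip
r=34=100010 popcount=2 -> skip
r=35=100011 popcount=3 -> skip
r=36=100100 popcount=2 -> skip
r=37=100101 popcount=3 -> skip
r=38=100110 popcount=3 -> skip
r=39=100111 popcount=4 -> skip
r=40=101000 popcount=2 -> skip
r=41=101001 popcount=3 -> skip
r=42=101010 popcount=3 -> skip
r=43=101011 popcount=4 -> skip
r=44=101100 popcount=3 -> skip
r=45=101101 popcount=4 -> skip
r=46=101110 popcount=4 -> skip
r=47=101111 popcount=5 -> KEEP
r=48=110000 popcount=2 -> skip
r=49=110001 popcount=3 -> skip
r=50=110010 popcount=3 -> skip
r=51=110011 popcount=4 -> skip
r=52=110100 popcount=3 -> skip
r=53=110101 popcount=4 -> skip
r=54=110110 popcount=4 -> skip
r=55=110111 popcount=5 -> KEEP
r=56=111000 popcount=3 -> skip
r=57=111001 popcount=4 -> skip
r=58=111010 popcount=4 -> skip
r=59=111011 popcount=5 -> KEEP
r=60=111100 popcount=4 -> skip
r=61=111101 popcount=5 -> KEEP
r=62=111110 popcount=5 -> KEEP
r=63=111111 popcount=6 -> skip
r=64=1000000 popcount=1 -> skip
Kept rows: 31 47 55 59 61 62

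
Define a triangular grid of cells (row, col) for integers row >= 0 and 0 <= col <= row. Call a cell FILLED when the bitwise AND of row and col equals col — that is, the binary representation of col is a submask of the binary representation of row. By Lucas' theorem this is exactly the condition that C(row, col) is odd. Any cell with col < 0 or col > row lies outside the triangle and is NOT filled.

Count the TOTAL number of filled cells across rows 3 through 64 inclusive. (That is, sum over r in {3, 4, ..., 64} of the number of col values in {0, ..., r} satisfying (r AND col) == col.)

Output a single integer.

r3=11 pc2: +4 =4
r4=100 pc1: +2 =6
r5=101 pc2: +4 =10
r6=110 pc2: +4 =14
r7=111 pc3: +8 =22
r8=1000 pc1: +2 =24
r9=1001 pc2: +4 =28
r10=1010 pc2: +4 =32
r11=1011 pc3: +8 =40
r12=1100 pc2: +4 =44
r13=1101 pc3: +8 =52
r14=1110 pc3: +8 =60
r15=1111 pc4: +16 =76
r16=10000 pc1: +2 =78
r17=10001 pc2: +4 =82
r18=10010 pc2: +4 =86
r19=10011 pc3: +8 =94
r20=10100 pc2: +4 =98
r21=10101 pc3: +8 =106
r22=10110 pc3: +8 =114
r23=10111 pc4: +16 =130
r24=11000 pc2: +4 =134
r25=11001 pc3: +8 =142
r26=11010 pc3: +8 =150
r27=11011 pc4: +16 =166
r28=11100 pc3: +8 =174
r29=11101 pc4: +16 =190
r30=11110 pc4: +16 =206
r31=11111 pc5: +32 =238
r32=100000 pc1: +2 =240
r33=100001 pc2: +4 =244
r34=100010 pc2: +4 =248
r35=100011 pc3: +8 =256
r36=100100 pc2: +4 =260
r37=100101 pc3: +8 =268
r38=100110 pc3: +8 =276
r39=100111 pc4: +16 =292
r40=101000 pc2: +4 =296
r41=101001 pc3: +8 =304
r42=101010 pc3: +8 =312
r43=101011 pc4: +16 =328
r44=101100 pc3: +8 =336
r45=101101 pc4: +16 =352
r46=101110 pc4: +16 =368
r47=101111 pc5: +32 =400
r48=110000 pc2: +4 =404
r49=110001 pc3: +8 =412
r50=110010 pc3: +8 =420
r51=110011 pc4: +16 =436
r52=110100 pc3: +8 =444
r53=110101 pc4: +16 =460
r54=110110 pc4: +16 =476
r55=110111 pc5: +32 =508
r56=111000 pc3: +8 =516
r57=111001 pc4: +16 =532
r58=111010 pc4: +16 =548
r59=111011 pc5: +32 =580
r60=111100 pc4: +16 =596
r61=111101 pc5: +32 =628
r62=111110 pc5: +32 =660
r63=111111 pc6: +64 =724
r64=1000000 pc1: +2 =726

Answer: 726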